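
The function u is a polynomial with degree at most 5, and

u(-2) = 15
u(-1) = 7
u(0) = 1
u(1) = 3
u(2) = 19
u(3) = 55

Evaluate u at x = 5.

211

First differences: -8, -6, 2, 16, 36. Second differences: 2, 8, 14, 20. Third differences: 6, 6, 6.
Level-3 differences are constant, so u has degree 3.
Fitting a degree-3 polynomial gives u(x) = x³ + 4x² - 3x + 1.
Then u(5) = 211.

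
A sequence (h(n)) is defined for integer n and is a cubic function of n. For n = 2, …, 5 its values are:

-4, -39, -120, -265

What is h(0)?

0

Write h(n) = an³ + bn² + cn + d; the 4 given values yield a linear system in the 4 coefficients.
Solving, h(n) = -3n³ + 4n² + 2n.
The constant term is h(0) = 0.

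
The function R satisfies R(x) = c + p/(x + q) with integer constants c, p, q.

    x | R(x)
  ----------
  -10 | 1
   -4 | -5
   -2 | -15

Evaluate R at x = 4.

(R(x) − c)(x + q) = p for each data point; the three points give a linear system in c and q, then p follows.
Solving: c = 5, q = 0, p = 40, so R(x) = 5 + 40/(x + 0).
Then R(4) = 5 + 40/4 = 15.

15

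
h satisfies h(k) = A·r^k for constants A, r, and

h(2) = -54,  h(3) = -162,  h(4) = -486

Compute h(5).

Consecutive ratio: -162/(-54) = 3, and -486/(-162) = 3, so r = 3.
Then A·3^2 = -54 gives A = -6, and h(k) = -6·3^k.
h(5) = -6·3^5 = -1458.

-1458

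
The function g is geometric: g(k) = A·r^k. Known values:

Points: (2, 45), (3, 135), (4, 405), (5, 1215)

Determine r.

3

Consecutive ratio: 135/45 = 3, and 405/135 = 3, so r = 3.
Then A·3^2 = 45 gives A = 5, and g(k) = 5·3^k.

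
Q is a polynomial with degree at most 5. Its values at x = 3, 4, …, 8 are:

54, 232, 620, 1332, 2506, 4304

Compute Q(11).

First differences: 178, 388, 712, 1174, 1798. Second differences: 210, 324, 462, 624. Third differences: 114, 138, 162. Fourth differences: 24, 24.
Level-4 differences are constant, so Q has degree 4.
Fitting a degree-4 polynomial gives Q(x) = x^4 + x³ - 4x² - 6x.
Then Q(11) = 15422.

15422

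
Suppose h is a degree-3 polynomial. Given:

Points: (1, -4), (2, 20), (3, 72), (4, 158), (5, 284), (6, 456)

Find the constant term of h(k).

-6

First differences: 24, 52, 86, 126, 172. Second differences: 28, 34, 40, 46. Third differences: 6, 6, 6.
Level-3 differences are constant, so h has degree 3.
Fitting a degree-3 polynomial gives h(k) = k³ + 8k² - 7k - 6.
The constant term is h(0) = -6.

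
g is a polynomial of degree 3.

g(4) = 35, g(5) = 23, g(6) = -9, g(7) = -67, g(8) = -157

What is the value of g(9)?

First differences: -12, -32, -58, -90. Second differences: -20, -26, -32. Third differences: -6, -6.
Level-3 differences are constant, so g has degree 3.
Fitting a degree-3 polynomial gives g(m) = -m³ + 5m² + 4m + 3.
Then g(9) = -285.

-285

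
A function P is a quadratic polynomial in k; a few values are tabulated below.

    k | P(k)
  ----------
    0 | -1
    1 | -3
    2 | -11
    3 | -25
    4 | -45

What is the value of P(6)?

First differences: -2, -8, -14, -20. Second differences: -6, -6, -6.
Level-2 differences are constant, so P has degree 2.
Fitting a degree-2 polynomial gives P(k) = -3k² + k - 1.
Then P(6) = -103.

-103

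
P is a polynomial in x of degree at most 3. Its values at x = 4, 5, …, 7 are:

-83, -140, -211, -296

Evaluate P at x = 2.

Write P(x) = ax³ + bx² + cx + d; the 4 given values yield a linear system in the 4 coefficients.
Solving, the leading coefficient vanishes, and P(x) = -7x² + 6x + 5.
Then P(2) = -11.

-11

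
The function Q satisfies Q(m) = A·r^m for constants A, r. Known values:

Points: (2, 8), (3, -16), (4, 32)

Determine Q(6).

Consecutive ratio: -16/8 = -2, and 32/(-16) = -2, so r = -2.
Then A·(-2)^2 = 8 gives A = 2, and Q(m) = 2·(-2)^m.
Q(6) = 2·(-2)^6 = 128.

128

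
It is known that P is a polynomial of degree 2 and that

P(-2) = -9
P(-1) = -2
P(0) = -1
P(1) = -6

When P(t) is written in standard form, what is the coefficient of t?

-2

First differences: 7, 1, -5. Second differences: -6, -6.
Level-2 differences are constant, so P has degree 2.
Fitting a degree-2 polynomial gives P(t) = -3t² - 2t - 1.
The coefficient of t is -2.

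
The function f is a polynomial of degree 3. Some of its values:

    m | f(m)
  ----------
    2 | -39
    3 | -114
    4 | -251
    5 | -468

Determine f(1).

-8

Write f(m) = am³ + bm² + cm + d; the 4 given values yield a linear system in the 4 coefficients.
Solving, f(m) = -3m³ - 4m² + 2m - 3.
Then f(1) = -8.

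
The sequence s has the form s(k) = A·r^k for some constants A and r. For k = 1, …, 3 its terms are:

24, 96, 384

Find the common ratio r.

Consecutive ratio: 96/24 = 4, and 384/96 = 4, so r = 4.
Then A·4^1 = 24 gives A = 6, and s(k) = 6·4^k.

4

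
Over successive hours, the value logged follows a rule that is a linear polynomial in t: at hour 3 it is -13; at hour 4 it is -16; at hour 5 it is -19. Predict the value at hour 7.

-25

Write the value at t as P(t).
First differences: -3, -3.
Level-1 differences are constant, so P has degree 1.
Fitting a degree-1 polynomial gives P(t) = -3t - 4.
Then P(7) = -25.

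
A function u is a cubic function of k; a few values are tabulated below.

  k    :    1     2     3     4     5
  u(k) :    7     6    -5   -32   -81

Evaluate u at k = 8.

-420

First differences: -1, -11, -27, -49. Second differences: -10, -16, -22. Third differences: -6, -6.
Level-3 differences are constant, so u has degree 3.
Fitting a degree-3 polynomial gives u(k) = -k³ + k² + 3k + 4.
Then u(8) = -420.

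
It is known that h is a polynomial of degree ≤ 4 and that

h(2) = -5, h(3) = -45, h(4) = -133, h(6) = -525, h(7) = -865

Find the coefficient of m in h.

2

Write h(m) = am^4 + bm³ + cm² + dm + e; the 5 given values yield a linear system in the 5 coefficients.
Solving, the leading coefficient vanishes, and h(m) = -3m³ + 3m² + 2m + 3.
The coefficient of m is 2.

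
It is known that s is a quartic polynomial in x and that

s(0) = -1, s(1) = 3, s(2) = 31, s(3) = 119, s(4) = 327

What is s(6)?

1463

Write s(x) = ax^4 + bx³ + cx² + dx + e; the 5 given values yield a linear system in the 5 coefficients.
Solving, s(x) = x^4 + 5x² - 2x - 1.
Then s(6) = 1463.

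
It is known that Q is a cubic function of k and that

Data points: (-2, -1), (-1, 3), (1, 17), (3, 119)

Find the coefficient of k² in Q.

Write Q(k) = ak³ + bk² + ck + d; the 4 given values yield a linear system in the 4 coefficients.
Solving, Q(k) = 2k³ + 5k² + 5k + 5.
The coefficient of k² is 5.

5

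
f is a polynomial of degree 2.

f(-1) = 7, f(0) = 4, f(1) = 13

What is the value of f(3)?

67

Write f(m) = am² + bm + c; the 3 given values yield a linear system in the 3 coefficients.
Solving, f(m) = 6m² + 3m + 4.
Then f(3) = 67.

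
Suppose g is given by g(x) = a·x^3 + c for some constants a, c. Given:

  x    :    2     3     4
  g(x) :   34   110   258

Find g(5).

From g(2) = 34 and g(3) = 110: 8a + c = 34 and 27a + c = 110.
Subtracting: 19a = 76, so a = 4; then c = 34 − 4·8 = 2.
So g(x) = 4x³ + 2, and g(5) = 502.

502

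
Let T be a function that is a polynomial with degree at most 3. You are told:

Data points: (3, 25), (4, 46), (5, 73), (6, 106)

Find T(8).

190

First differences: 21, 27, 33. Second differences: 6, 6.
Level-2 differences are constant, so T has degree 2.
Fitting a degree-2 polynomial gives T(n) = 3n² - 2.
Then T(8) = 190.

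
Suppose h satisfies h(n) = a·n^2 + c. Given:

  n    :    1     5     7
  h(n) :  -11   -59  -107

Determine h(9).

-171

From h(1) = -11 and h(5) = -59: 1a + c = -11 and 25a + c = -59.
Subtracting: 24a = -48, so a = -2; then c = -11 − (-2)·1 = -9.
So h(n) = -2n² − 9, and h(9) = -171.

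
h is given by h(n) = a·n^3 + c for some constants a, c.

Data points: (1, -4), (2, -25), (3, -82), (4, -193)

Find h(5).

From h(1) = -4 and h(2) = -25: 1a + c = -4 and 8a + c = -25.
Subtracting: 7a = -21, so a = -3; then c = -4 − (-3)·1 = -1.
So h(n) = -3n³ − 1, and h(5) = -376.

-376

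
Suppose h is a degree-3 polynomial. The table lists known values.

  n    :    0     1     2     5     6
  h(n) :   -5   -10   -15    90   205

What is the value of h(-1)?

-12

Write h(n) = an³ + bn² + cn + d; the 5 given values yield a linear system in the 4 coefficients.
Solving, h(n) = 2n³ - 6n² - n - 5.
Then h(-1) = -12.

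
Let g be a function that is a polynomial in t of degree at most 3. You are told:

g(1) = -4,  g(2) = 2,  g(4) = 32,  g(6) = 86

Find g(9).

212

Write g(t) = at³ + bt² + ct + d; the 4 given values yield a linear system in the 4 coefficients.
Solving, the leading coefficient vanishes, and g(t) = 3t² - 3t - 4.
Then g(9) = 212.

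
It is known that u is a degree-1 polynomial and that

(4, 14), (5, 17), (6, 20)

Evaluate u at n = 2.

8

First differences: 3, 3.
Level-1 differences are constant, so u has degree 1.
Fitting a degree-1 polynomial gives u(n) = 3n + 2.
Then u(2) = 8.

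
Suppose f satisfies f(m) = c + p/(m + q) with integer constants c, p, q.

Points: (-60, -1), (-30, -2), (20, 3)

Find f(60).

(f(m) − c)(m + q) = p for each data point; the three points give a linear system in c and q, then p follows.
Solving: c = 0, q = 0, p = 60, so f(m) = 60/(m + 0).
Then f(60) = 0 + 60/60 = 1.

1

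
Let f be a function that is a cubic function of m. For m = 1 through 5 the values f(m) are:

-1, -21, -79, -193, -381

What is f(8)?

-1569

First differences: -20, -58, -114, -188. Second differences: -38, -56, -74. Third differences: -18, -18.
Level-3 differences are constant, so f has degree 3.
Fitting a degree-3 polynomial gives f(m) = -3m³ - m² + 4m - 1.
Then f(8) = -1569.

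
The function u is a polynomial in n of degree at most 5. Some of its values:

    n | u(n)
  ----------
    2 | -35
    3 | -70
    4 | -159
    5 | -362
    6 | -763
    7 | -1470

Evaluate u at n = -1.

-14

Write u(n) = an^5 + bn^4 + cn³ + dn² + en + p; the 6 given values yield a linear system in the 6 coefficients.
Solving, the leading coefficient vanishes, and u(n) = -n^4 + 4n³ - 8n² - 6n - 7.
Then u(-1) = -14.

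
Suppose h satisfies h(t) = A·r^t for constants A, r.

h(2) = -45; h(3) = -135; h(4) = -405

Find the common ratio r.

Consecutive ratio: -135/(-45) = 3, and -405/(-135) = 3, so r = 3.
Then A·3^2 = -45 gives A = -5, and h(t) = -5·3^t.

3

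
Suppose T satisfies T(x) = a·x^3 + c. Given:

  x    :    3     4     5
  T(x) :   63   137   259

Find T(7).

695

From T(3) = 63 and T(4) = 137: 27a + c = 63 and 64a + c = 137.
Subtracting: 37a = 74, so a = 2; then c = 63 − 2·27 = 9.
So T(x) = 2x³ + 9, and T(7) = 695.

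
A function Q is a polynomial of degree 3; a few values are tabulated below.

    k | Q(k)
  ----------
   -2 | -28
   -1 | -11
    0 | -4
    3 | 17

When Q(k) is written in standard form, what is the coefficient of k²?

Write Q(k) = ak³ + bk² + ck + d; the 4 given values yield a linear system in the 4 coefficients.
Solving, Q(k) = k³ - 2k² + 4k - 4.
The coefficient of k² is -2.

-2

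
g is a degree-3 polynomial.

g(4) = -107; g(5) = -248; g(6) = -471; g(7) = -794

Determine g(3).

-30

Write g(x) = ax³ + bx² + cx + d; the 4 given values yield a linear system in the 4 coefficients.
Solving, g(x) = -3x³ + 4x² + 6x - 3.
Then g(3) = -30.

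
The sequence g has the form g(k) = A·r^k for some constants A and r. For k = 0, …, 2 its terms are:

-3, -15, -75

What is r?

Consecutive ratio: -15/(-3) = 5, and -75/(-15) = 5, so r = 5.
Then A·5^0 = -3 gives A = -3, and g(k) = -3·5^k.

5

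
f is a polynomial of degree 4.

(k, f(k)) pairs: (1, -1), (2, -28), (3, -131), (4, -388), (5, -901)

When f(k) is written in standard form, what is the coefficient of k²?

5

Write f(k) = ak^4 + bk³ + ck² + dk + e; the 5 given values yield a linear system in the 5 coefficients.
Solving, f(k) = -k^4 - 3k³ + 5k² - 6k + 4.
The coefficient of k² is 5.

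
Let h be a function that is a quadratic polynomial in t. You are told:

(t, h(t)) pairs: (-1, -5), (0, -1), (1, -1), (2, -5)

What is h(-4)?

Write h(t) = at² + bt + c; the 4 given values yield a linear system in the 3 coefficients.
Solving, h(t) = -2t² + 2t - 1.
Then h(-4) = -41.

-41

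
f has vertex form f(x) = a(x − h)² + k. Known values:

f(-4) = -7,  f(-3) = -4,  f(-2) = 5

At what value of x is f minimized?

-4

First differences 3, 9; second difference 6 = 2a, so a = 3.
Expanding, the x-coefficient is −2ah = -6h; matching it to the data gives h = -4, and then k = -7.
So f(x) = 3(x + 4)² − 7.
Hence h = -4.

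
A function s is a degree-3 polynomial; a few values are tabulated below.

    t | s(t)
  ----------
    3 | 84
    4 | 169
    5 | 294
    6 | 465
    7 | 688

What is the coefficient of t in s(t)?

Write s(t) = at³ + bt² + ct + d; the 5 given values yield a linear system in the 4 coefficients.
Solving, s(t) = t³ + 8t² - 8t + 9.
The coefficient of t is -8.

-8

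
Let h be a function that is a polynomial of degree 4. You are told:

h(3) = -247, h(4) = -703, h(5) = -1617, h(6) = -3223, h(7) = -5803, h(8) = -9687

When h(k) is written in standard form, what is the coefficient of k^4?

First differences: -456, -914, -1606, -2580, -3884. Second differences: -458, -692, -974, -1304. Third differences: -234, -282, -330. Fourth differences: -48, -48.
Level-4 differences are constant, so h has degree 4.
Fitting a degree-4 polynomial gives h(k) = -2k^4 - 3k³ + k² - 2k - 7.
The coefficient of k^4 is -2.

-2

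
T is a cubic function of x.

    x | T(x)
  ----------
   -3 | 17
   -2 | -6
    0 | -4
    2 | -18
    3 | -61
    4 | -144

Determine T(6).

Write T(x) = ax³ + bx² + cx + d; the 6 given values yield a linear system in the 4 coefficients.
Solving, T(x) = -2x³ - 2x² + 5x - 4.
Then T(6) = -478.

-478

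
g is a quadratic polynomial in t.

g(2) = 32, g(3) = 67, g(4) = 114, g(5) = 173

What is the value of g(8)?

First differences: 35, 47, 59. Second differences: 12, 12.
Level-2 differences are constant, so g has degree 2.
Fitting a degree-2 polynomial gives g(t) = 6t² + 5t - 2.
Then g(8) = 422.

422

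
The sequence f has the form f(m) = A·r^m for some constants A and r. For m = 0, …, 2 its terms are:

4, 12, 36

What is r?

3

Consecutive ratio: 12/4 = 3, and 36/12 = 3, so r = 3.
Then A·3^0 = 4 gives A = 4, and f(m) = 4·3^m.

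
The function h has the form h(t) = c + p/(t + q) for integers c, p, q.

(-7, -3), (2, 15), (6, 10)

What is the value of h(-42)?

4

(h(t) − c)(t + q) = p for each data point; the three points give a linear system in c and q, then p follows.
Solving: c = 5, q = 2, p = 40, so h(t) = 5 + 40/(t + 2).
Then h(-42) = 5 + 40/(-40) = 4.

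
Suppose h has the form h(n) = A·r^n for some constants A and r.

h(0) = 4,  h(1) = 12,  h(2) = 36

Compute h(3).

Consecutive ratio: 12/4 = 3, and 36/12 = 3, so r = 3.
Then A·3^0 = 4 gives A = 4, and h(n) = 4·3^n.
h(3) = 4·3^3 = 108.

108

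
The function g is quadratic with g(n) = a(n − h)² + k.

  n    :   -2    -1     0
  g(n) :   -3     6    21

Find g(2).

First differences 9, 15; second difference 6 = 2a, so a = 3.
Expanding, the n-coefficient is −2ah = -6h; matching it to the data gives h = -3, and then k = -6.
So g(n) = 3(n + 3)² − 6.
g(2) = 3·5² − 6 = 69.

69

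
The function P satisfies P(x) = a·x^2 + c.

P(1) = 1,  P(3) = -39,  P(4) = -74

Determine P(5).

-119

From P(1) = 1 and P(3) = -39: 1a + c = 1 and 9a + c = -39.
Subtracting: 8a = -40, so a = -5; then c = 1 − (-5)·1 = 6.
So P(x) = -5x² + 6, and P(5) = -119.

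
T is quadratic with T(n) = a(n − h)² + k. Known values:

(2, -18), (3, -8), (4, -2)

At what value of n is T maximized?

First differences 10, 6; second difference -4 = 2a, so a = -2.
Expanding, the n-coefficient is −2ah = 4h; matching it to the data gives h = 5, and then k = 0.
So T(n) = -2(n − 5)² + 0.
Hence h = 5.

5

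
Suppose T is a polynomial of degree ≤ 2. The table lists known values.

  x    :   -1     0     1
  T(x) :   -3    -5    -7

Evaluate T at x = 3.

First differences: -2, -2.
Level-1 differences are constant, so T has degree 1.
Fitting a degree-1 polynomial gives T(x) = -2x - 5.
Then T(3) = -11.

-11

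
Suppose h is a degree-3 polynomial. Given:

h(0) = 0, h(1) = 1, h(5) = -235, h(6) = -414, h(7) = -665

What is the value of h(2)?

-10

Write h(k) = ak³ + bk² + ck + d; the 5 given values yield a linear system in the 4 coefficients.
Solving, h(k) = -2k³ + 3k.
Then h(2) = -10.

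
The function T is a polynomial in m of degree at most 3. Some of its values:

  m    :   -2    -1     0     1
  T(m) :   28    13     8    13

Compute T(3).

53

Write T(m) = am³ + bm² + cm + d; the 4 given values yield a linear system in the 4 coefficients.
Solving, the leading coefficient vanishes, and T(m) = 5m² + 8.
Then T(3) = 53.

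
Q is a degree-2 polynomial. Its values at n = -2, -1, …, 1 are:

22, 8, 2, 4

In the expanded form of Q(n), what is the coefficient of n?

-2

First differences: -14, -6, 2. Second differences: 8, 8.
Level-2 differences are constant, so Q has degree 2.
Fitting a degree-2 polynomial gives Q(n) = 4n² - 2n + 2.
The coefficient of n is -2.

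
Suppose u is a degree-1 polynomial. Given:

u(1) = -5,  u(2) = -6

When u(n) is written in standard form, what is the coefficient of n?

-1

Write u(n) = an + b; the 2 given values yield a linear system in the 2 coefficients.
Solving, u(n) = -n - 4.
The coefficient of n is -1.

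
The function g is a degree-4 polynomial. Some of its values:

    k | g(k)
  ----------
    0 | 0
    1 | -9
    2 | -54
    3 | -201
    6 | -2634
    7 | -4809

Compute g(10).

-19710

Write g(k) = ak^4 + bk³ + ck² + dk + e; the 6 given values yield a linear system in the 5 coefficients.
Solving, g(k) = -2k^4 + k³ - 7k² - k.
Then g(10) = -19710.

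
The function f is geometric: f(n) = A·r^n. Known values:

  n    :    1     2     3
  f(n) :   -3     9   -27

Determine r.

Consecutive ratio: 9/(-3) = -3, and -27/9 = -3, so r = -3.
Then A·(-3)^1 = -3 gives A = 1, and f(n) = 1·(-3)^n.

-3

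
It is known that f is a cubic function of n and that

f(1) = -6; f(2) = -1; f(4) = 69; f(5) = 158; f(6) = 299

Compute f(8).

Write f(n) = an³ + bn² + cn + d; the 5 given values yield a linear system in the 4 coefficients.
Solving, f(n) = 2n³ - 4n² + 3n - 7.
Then f(8) = 785.

785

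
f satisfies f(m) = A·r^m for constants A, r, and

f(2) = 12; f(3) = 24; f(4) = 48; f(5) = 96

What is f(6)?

192

Consecutive ratio: 24/12 = 2, and 48/24 = 2, so r = 2.
Then A·2^2 = 12 gives A = 3, and f(m) = 3·2^m.
f(6) = 3·2^6 = 192.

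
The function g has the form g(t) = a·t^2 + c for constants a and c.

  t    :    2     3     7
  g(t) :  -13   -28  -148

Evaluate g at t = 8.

From g(2) = -13 and g(3) = -28: 4a + c = -13 and 9a + c = -28.
Subtracting: 5a = -15, so a = -3; then c = -13 − (-3)·4 = -1.
So g(t) = -3t² − 1, and g(8) = -193.

-193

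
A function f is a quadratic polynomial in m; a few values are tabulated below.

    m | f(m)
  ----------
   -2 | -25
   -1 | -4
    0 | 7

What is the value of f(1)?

8

Write f(m) = am² + bm + c; the 3 given values yield a linear system in the 3 coefficients.
Solving, f(m) = -5m² + 6m + 7.
Then f(1) = 8.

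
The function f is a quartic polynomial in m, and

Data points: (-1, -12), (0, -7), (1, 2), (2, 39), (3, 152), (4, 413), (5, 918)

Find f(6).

1787

First differences: 5, 9, 37, 113, 261, 505. Second differences: 4, 28, 76, 148, 244. Third differences: 24, 48, 72, 96. Fourth differences: 24, 24, 24.
Level-4 differences are constant, so f has degree 4.
Extending the table by one column gives the next first difference 869, so f(6) = 918 + 869 = 1787.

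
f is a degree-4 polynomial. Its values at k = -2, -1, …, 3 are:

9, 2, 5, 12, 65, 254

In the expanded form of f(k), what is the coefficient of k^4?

Write f(k) = ak^4 + bk³ + ck² + dk + e; the 6 given values yield a linear system in the 5 coefficients.
Solving, f(k) = 2k^4 + 3k³ + 2k + 5.
The coefficient of k^4 is 2.

2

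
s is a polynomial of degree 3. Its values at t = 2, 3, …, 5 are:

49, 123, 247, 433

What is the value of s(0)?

3

Write s(t) = at³ + bt² + ct + d; the 4 given values yield a linear system in the 4 coefficients.
Solving, s(t) = 2t³ + 7t² + t + 3.
Then s(0) = 3.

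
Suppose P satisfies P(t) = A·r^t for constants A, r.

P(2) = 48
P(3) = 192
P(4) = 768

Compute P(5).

3072

Consecutive ratio: 192/48 = 4, and 768/192 = 4, so r = 4.
Then A·4^2 = 48 gives A = 3, and P(t) = 3·4^t.
P(5) = 3·4^5 = 3072.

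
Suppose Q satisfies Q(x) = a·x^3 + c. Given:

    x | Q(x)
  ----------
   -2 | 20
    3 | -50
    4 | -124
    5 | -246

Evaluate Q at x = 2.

-12

From Q(-2) = 20 and Q(3) = -50: -8a + c = 20 and 27a + c = -50.
Subtracting: 35a = -70, so a = -2; then c = 20 − (-2)·(-8) = 4.
So Q(x) = -2x³ + 4, and Q(2) = -12.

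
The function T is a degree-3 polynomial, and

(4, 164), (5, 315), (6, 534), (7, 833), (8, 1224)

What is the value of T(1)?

-1

Write T(k) = ak³ + bk² + ck + d; the 5 given values yield a linear system in the 4 coefficients.
Solving, T(k) = 2k³ + 4k² - 7k.
Then T(1) = -1.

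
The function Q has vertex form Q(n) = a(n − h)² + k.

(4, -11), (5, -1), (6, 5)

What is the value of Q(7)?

First differences 10, 6; second difference -4 = 2a, so a = -2.
Expanding, the n-coefficient is −2ah = 4h; matching it to the data gives h = 7, and then k = 7.
So Q(n) = -2(n − 7)² + 7.
Q(7) = -2·0² + 7 = 7.

7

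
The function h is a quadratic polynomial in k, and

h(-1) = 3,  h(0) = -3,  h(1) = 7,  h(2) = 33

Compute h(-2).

First differences: -6, 10, 26. Second differences: 16, 16.
Level-2 differences are constant, so h has degree 2.
Fitting a degree-2 polynomial gives h(k) = 8k² + 2k - 3.
Then h(-2) = 25.

25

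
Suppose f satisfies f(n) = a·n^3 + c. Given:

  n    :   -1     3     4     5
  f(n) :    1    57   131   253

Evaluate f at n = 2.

From f(-1) = 1 and f(3) = 57: -1a + c = 1 and 27a + c = 57.
Subtracting: 28a = 56, so a = 2; then c = 1 − 2·(-1) = 3.
So f(n) = 2n³ + 3, and f(2) = 19.

19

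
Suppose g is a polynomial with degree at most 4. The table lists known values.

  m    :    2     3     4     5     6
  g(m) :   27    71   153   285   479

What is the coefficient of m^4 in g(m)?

0

First differences: 44, 82, 132, 194. Second differences: 38, 50, 62. Third differences: 12, 12.
Level-3 differences are constant, so g has degree 3.
Fitting a degree-3 polynomial gives g(m) = 2m³ + m² + m + 5.
The coefficient of m^4 is 0.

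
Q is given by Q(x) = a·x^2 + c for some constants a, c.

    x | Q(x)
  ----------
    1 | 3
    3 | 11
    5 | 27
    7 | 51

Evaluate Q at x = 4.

18

From Q(1) = 3 and Q(3) = 11: 1a + c = 3 and 9a + c = 11.
Subtracting: 8a = 8, so a = 1; then c = 3 − 1·1 = 2.
So Q(x) = 1x² + 2, and Q(4) = 18.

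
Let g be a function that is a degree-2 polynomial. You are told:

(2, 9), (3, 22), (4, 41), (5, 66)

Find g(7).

First differences: 13, 19, 25. Second differences: 6, 6.
Level-2 differences are constant, so g has degree 2.
Fitting a degree-2 polynomial gives g(m) = 3m² - 2m + 1.
Then g(7) = 134.

134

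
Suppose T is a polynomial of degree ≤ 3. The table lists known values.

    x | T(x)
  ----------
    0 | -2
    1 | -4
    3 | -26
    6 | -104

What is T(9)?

Write T(x) = ax³ + bx² + cx + d; the 4 given values yield a linear system in the 4 coefficients.
Solving, the leading coefficient vanishes, and T(x) = -3x² + x - 2.
Then T(9) = -236.

-236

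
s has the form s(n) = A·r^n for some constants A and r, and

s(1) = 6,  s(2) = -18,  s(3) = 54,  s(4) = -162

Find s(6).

-1458

Consecutive ratio: -18/6 = -3, and 54/(-18) = -3, so r = -3.
Then A·(-3)^1 = 6 gives A = -2, and s(n) = -2·(-3)^n.
s(6) = -2·(-3)^6 = -1458.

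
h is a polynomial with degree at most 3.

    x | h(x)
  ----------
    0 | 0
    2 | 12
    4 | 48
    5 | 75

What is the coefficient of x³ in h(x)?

Write h(x) = ax³ + bx² + cx + d; the 4 given values yield a linear system in the 4 coefficients.
Solving, the leading coefficient vanishes, and h(x) = 3x².
The coefficient of x³ is 0.

0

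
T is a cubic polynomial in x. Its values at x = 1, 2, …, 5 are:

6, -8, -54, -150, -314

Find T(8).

First differences: -14, -46, -96, -164. Second differences: -32, -50, -68. Third differences: -18, -18.
Level-3 differences are constant, so T has degree 3.
Fitting a degree-3 polynomial gives T(x) = -3x³ + 2x² + x + 6.
Then T(8) = -1394.

-1394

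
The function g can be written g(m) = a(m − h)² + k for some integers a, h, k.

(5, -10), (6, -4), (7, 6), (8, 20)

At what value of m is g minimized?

First differences 6, 10, 14; second difference 4 = 2a, so a = 2.
Expanding, the m-coefficient is −2ah = -4h; matching it to the data gives h = 4, and then k = -12.
So g(m) = 2(m − 4)² − 12.
Hence h = 4.

4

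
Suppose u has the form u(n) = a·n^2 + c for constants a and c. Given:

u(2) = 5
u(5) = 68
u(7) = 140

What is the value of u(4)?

From u(2) = 5 and u(5) = 68: 4a + c = 5 and 25a + c = 68.
Subtracting: 21a = 63, so a = 3; then c = 5 − 3·4 = -7.
So u(n) = 3n² − 7, and u(4) = 41.

41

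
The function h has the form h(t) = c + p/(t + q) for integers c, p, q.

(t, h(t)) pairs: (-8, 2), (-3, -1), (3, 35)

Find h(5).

(h(t) − c)(t + q) = p for each data point; the three points give a linear system in c and q, then p follows.
Solving: c = 5, q = -2, p = 30, so h(t) = 5 + 30/(t − 2).
Then h(5) = 5 + 30/3 = 15.

15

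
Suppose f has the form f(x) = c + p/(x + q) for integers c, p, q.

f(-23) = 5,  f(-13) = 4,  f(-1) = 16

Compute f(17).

7

(f(x) − c)(x + q) = p for each data point; the three points give a linear system in c and q, then p follows.
Solving: c = 6, q = 3, p = 20, so f(x) = 6 + 20/(x + 3).
Then f(17) = 6 + 20/20 = 7.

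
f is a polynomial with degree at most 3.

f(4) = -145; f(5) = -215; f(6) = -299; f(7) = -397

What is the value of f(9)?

First differences: -70, -84, -98. Second differences: -14, -14.
Level-2 differences are constant, so f has degree 2.
Fitting a degree-2 polynomial gives f(n) = -7n² - 7n - 5.
Then f(9) = -635.

-635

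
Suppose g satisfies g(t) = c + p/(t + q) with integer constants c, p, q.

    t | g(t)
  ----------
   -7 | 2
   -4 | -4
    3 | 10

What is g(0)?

16

(g(t) − c)(t + q) = p for each data point; the three points give a linear system in c and q, then p follows.
Solving: c = 6, q = 2, p = 20, so g(t) = 6 + 20/(t + 2).
Then g(0) = 6 + 20/2 = 16.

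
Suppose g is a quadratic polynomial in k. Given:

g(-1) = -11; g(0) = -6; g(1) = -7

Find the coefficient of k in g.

Write g(k) = ak² + bk + c; the 3 given values yield a linear system in the 3 coefficients.
Solving, g(k) = -3k² + 2k - 6.
The coefficient of k is 2.

2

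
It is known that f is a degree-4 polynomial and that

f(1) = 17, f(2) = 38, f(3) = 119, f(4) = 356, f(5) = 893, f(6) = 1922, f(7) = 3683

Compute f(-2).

First differences: 21, 81, 237, 537, 1029, 1761. Second differences: 60, 156, 300, 492, 732. Third differences: 96, 144, 192, 240. Fourth differences: 48, 48, 48.
Level-4 differences are constant, so f has degree 4.
Fitting a degree-4 polynomial gives f(k) = 2k^4 - 4k³ + 4k² + 7k + 8.
Then f(-2) = 74.

74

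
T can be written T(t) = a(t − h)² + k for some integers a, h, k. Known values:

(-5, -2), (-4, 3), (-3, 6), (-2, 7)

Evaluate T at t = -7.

First differences 5, 3, 1; second difference -2 = 2a, so a = -1.
Expanding, the t-coefficient is −2ah = 2h; matching it to the data gives h = -2, and then k = 7.
So T(t) = -1(t + 2)² + 7.
T(-7) = -1·(-5)² + 7 = -18.

-18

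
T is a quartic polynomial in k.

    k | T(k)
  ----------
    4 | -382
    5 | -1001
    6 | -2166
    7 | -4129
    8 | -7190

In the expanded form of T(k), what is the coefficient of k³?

Write T(k) = ak^4 + bk³ + ck² + dk + e; the 5 given values yield a linear system in the 5 coefficients.
Solving, T(k) = -2k^4 + 2k³ - k² + 6k - 6.
The coefficient of k³ is 2.

2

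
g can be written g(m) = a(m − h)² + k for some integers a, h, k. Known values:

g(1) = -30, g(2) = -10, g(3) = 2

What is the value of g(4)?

First differences 20, 12; second difference -8 = 2a, so a = -4.
Expanding, the m-coefficient is −2ah = 8h; matching it to the data gives h = 4, and then k = 6.
So g(m) = -4(m − 4)² + 6.
g(4) = -4·0² + 6 = 6.

6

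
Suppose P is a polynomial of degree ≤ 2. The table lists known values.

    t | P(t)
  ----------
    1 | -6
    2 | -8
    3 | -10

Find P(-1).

First differences: -2, -2.
Level-1 differences are constant, so P has degree 1.
Fitting a degree-1 polynomial gives P(t) = -2t - 4.
Then P(-1) = -2.

-2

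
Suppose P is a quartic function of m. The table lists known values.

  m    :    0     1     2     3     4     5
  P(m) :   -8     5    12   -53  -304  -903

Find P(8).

First differences: 13, 7, -65, -251, -599. Second differences: -6, -72, -186, -348. Third differences: -66, -114, -162. Fourth differences: -48, -48.
Level-4 differences are constant, so P has degree 4.
Fitting a degree-4 polynomial gives P(m) = -2m^4 + m³ + 8m² + 6m - 8.
Then P(8) = -7128.

-7128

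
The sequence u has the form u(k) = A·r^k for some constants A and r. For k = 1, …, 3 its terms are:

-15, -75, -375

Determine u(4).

Consecutive ratio: -75/(-15) = 5, and -375/(-75) = 5, so r = 5.
Then A·5^1 = -15 gives A = -3, and u(k) = -3·5^k.
u(4) = -3·5^4 = -1875.

-1875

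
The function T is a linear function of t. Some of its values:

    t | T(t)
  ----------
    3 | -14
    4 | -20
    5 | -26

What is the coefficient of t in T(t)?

-6

First differences: -6, -6.
Level-1 differences are constant, so T has degree 1.
Fitting a degree-1 polynomial gives T(t) = -6t + 4.
The coefficient of t is -6.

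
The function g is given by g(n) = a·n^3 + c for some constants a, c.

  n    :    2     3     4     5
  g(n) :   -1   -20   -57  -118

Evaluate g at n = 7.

From g(2) = -1 and g(3) = -20: 8a + c = -1 and 27a + c = -20.
Subtracting: 19a = -19, so a = -1; then c = -1 − (-1)·8 = 7.
So g(n) = -1n³ + 7, and g(7) = -336.

-336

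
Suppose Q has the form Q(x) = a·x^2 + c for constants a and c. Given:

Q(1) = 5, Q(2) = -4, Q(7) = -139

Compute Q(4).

-40

From Q(1) = 5 and Q(2) = -4: 1a + c = 5 and 4a + c = -4.
Subtracting: 3a = -9, so a = -3; then c = 5 − (-3)·1 = 8.
So Q(x) = -3x² + 8, and Q(4) = -40.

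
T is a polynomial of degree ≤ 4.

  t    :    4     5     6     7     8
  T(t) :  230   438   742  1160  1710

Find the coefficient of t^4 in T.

0

First differences: 208, 304, 418, 550. Second differences: 96, 114, 132. Third differences: 18, 18.
Level-3 differences are constant, so T has degree 3.
Fitting a degree-3 polynomial gives T(t) = 3t³ + 3t² - 2t - 2.
The coefficient of t^4 is 0.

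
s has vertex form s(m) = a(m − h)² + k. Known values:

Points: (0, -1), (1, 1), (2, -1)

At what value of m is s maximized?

First differences 2, -2; second difference -4 = 2a, so a = -2.
Expanding, the m-coefficient is −2ah = 4h; matching it to the data gives h = 1, and then k = 1.
So s(m) = -2(m − 1)² + 1.
Hence h = 1.

1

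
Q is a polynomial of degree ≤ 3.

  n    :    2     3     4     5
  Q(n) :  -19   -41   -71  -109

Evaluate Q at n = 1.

-5

Write Q(n) = an³ + bn² + cn + d; the 4 given values yield a linear system in the 4 coefficients.
Solving, the leading coefficient vanishes, and Q(n) = -4n² - 2n + 1.
Then Q(1) = -5.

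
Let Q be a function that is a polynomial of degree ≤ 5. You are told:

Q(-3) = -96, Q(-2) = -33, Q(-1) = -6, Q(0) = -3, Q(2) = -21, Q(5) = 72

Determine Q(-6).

-621

Write Q(x) = ax^5 + bx^4 + cx³ + dx² + ex + p; the 6 given values yield a linear system in the 6 coefficients.
Solving, the top 2 coefficients vanish, and Q(x) = 2x³ - 6x² - 5x - 3.
Then Q(-6) = -621.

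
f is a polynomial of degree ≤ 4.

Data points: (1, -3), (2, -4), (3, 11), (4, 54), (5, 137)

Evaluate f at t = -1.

Write f(t) = at^4 + bt³ + ct² + dt + e; the 5 given values yield a linear system in the 5 coefficients.
Solving, the leading coefficient vanishes, and f(t) = 2t³ - 4t² - 3t + 2.
Then f(-1) = -1.

-1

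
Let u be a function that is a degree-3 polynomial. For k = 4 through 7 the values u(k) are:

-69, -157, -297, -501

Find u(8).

-781

Write u(k) = ak³ + bk² + ck + d; the 4 given values yield a linear system in the 4 coefficients.
Solving, u(k) = -2k³ + 4k² - 2k + 3.
Then u(8) = -781.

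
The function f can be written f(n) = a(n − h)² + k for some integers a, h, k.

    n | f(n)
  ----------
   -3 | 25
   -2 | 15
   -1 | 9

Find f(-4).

39

First differences -10, -6; second difference 4 = 2a, so a = 2.
Expanding, the n-coefficient is −2ah = -4h; matching it to the data gives h = 0, and then k = 7.
So f(n) = 2(n + 0)² + 7.
f(-4) = 2·(-4)² + 7 = 39.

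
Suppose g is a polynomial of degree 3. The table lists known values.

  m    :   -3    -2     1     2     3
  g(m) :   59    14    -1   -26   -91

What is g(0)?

Write g(m) = am³ + bm² + cm + d; the 5 given values yield a linear system in the 4 coefficients.
Solving, g(m) = -3m³ - 2m² + 2m + 2.
Then g(0) = 2.

2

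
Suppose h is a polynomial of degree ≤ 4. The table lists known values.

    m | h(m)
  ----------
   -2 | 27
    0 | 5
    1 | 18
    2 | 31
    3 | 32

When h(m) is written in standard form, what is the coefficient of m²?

6

Write h(m) = am^4 + bm³ + cm² + dm + e; the 5 given values yield a linear system in the 5 coefficients.
Solving, the leading coefficient vanishes, and h(m) = -2m³ + 6m² + 9m + 5.
The coefficient of m² is 6.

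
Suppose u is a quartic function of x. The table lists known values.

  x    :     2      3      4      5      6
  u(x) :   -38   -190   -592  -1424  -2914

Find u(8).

-9020

Write u(x) = ax^4 + bx³ + cx² + dx + e; the 5 given values yield a linear system in the 5 coefficients.
Solving, u(x) = -2x^4 - 2x³ + 3x² + x - 4.
Then u(8) = -9020.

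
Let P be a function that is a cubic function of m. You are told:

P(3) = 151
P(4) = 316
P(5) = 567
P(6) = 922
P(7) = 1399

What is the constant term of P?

-8

First differences: 165, 251, 355, 477. Second differences: 86, 104, 122. Third differences: 18, 18.
Level-3 differences are constant, so P has degree 3.
Fitting a degree-3 polynomial gives P(m) = 3m³ + 7m² + 5m - 8.
The constant term is P(0) = -8.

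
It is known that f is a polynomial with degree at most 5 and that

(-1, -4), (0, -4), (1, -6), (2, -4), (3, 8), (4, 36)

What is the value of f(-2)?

-12

Write f(x) = ax^5 + bx^4 + cx³ + dx² + ex + p; the 6 given values yield a linear system in the 6 coefficients.
Solving, the top 2 coefficients vanish, and f(x) = x³ - x² - 2x - 4.
Then f(-2) = -12.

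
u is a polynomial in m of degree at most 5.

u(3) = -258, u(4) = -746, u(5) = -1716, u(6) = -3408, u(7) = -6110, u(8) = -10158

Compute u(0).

-6

First differences: -488, -970, -1692, -2702, -4048. Second differences: -482, -722, -1010, -1346. Third differences: -240, -288, -336. Fourth differences: -48, -48.
Level-4 differences are constant, so u has degree 4.
Fitting a degree-4 polynomial gives u(m) = -2m^4 - 4m³ + m² + 3m - 6.
Then u(0) = -6.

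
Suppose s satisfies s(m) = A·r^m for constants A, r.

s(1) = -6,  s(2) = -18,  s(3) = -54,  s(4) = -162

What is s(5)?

-486

Consecutive ratio: -18/(-6) = 3, and -54/(-18) = 3, so r = 3.
Then A·3^1 = -6 gives A = -2, and s(m) = -2·3^m.
s(5) = -2·3^5 = -486.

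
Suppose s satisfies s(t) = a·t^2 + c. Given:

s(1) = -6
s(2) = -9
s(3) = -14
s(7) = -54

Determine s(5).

From s(1) = -6 and s(2) = -9: 1a + c = -6 and 4a + c = -9.
Subtracting: 3a = -3, so a = -1; then c = -6 − (-1)·1 = -5.
So s(t) = -1t² − 5, and s(5) = -30.

-30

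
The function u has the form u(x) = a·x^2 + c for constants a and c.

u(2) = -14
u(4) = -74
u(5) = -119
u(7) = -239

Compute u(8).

From u(2) = -14 and u(4) = -74: 4a + c = -14 and 16a + c = -74.
Subtracting: 12a = -60, so a = -5; then c = -14 − (-5)·4 = 6.
So u(x) = -5x² + 6, and u(8) = -314.

-314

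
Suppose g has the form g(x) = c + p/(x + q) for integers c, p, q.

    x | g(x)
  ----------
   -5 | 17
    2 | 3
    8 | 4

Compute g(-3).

-7

(g(x) − c)(x + q) = p for each data point; the three points give a linear system in c and q, then p follows.
Solving: c = 5, q = 4, p = -12, so g(x) = 5 − 12/(x + 4).
Then g(-3) = 5 − 12/1 = -7.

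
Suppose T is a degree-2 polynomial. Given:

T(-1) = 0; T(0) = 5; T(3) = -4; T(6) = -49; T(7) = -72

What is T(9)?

Write T(k) = ak² + bk + c; the 5 given values yield a linear system in the 3 coefficients.
Solving, T(k) = -2k² + 3k + 5.
Then T(9) = -130.

-130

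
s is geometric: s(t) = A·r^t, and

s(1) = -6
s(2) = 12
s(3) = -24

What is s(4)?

Consecutive ratio: 12/(-6) = -2, and -24/12 = -2, so r = -2.
Then A·(-2)^1 = -6 gives A = 3, and s(t) = 3·(-2)^t.
s(4) = 3·(-2)^4 = 48.

48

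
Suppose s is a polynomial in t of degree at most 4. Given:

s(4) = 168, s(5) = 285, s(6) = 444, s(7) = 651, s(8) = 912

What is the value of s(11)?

First differences: 117, 159, 207, 261. Second differences: 42, 48, 54. Third differences: 6, 6.
Level-3 differences are constant, so s has degree 3.
Fitting a degree-3 polynomial gives s(t) = t³ + 6t² + 2t.
Then s(11) = 2079.

2079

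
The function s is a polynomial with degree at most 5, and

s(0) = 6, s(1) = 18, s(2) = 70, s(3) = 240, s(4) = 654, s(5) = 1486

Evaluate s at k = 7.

First differences: 12, 52, 170, 414, 832. Second differences: 40, 118, 244, 418. Third differences: 78, 126, 174. Fourth differences: 48, 48.
Level-4 differences are constant, so s has degree 4.
Fitting a degree-4 polynomial gives s(k) = 2k^4 + k³ + 3k² + 6k + 6.
Then s(7) = 5340.

5340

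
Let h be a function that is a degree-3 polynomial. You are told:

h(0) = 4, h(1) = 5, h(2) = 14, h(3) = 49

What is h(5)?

Write h(k) = ak³ + bk² + ck + d; the 4 given values yield a linear system in the 4 coefficients.
Solving, h(k) = 3k³ - 5k² + 3k + 4.
Then h(5) = 269.

269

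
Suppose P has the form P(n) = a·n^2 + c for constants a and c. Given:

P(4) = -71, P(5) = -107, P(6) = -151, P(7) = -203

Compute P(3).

From P(4) = -71 and P(5) = -107: 16a + c = -71 and 25a + c = -107.
Subtracting: 9a = -36, so a = -4; then c = -71 − (-4)·16 = -7.
So P(n) = -4n² − 7, and P(3) = -43.

-43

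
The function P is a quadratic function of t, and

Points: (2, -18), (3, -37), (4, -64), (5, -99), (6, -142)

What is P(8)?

First differences: -19, -27, -35, -43. Second differences: -8, -8, -8.
Level-2 differences are constant, so P has degree 2.
Fitting a degree-2 polynomial gives P(t) = -4t² + t - 4.
Then P(8) = -252.

-252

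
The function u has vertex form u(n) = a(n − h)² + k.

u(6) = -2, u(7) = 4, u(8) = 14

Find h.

First differences 6, 10; second difference 4 = 2a, so a = 2.
Expanding, the n-coefficient is −2ah = -4h; matching it to the data gives h = 5, and then k = -4.
So u(n) = 2(n − 5)² − 4.
Hence h = 5.

5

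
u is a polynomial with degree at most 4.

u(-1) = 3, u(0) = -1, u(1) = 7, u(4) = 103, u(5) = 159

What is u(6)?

Write u(m) = am^4 + bm³ + cm² + dm + e; the 5 given values yield a linear system in the 5 coefficients.
Solving, the top 2 coefficients vanish, and u(m) = 6m² + 2m - 1.
Then u(6) = 227.

227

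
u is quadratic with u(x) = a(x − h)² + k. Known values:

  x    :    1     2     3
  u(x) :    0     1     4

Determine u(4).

First differences 1, 3; second difference 2 = 2a, so a = 1.
Expanding, the x-coefficient is −2ah = -2h; matching it to the data gives h = 1, and then k = 0.
So u(x) = 1(x − 1)² + 0.
u(4) = 1·3² + 0 = 9.

9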